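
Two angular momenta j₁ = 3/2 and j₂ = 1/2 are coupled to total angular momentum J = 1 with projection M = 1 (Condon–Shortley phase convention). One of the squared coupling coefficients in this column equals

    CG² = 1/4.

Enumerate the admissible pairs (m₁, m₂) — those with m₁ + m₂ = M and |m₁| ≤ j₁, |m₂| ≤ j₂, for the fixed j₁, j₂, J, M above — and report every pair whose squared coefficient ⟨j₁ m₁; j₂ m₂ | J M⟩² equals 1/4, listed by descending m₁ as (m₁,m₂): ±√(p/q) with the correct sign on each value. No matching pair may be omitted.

Admissible pairs with m₁+m₂ = M = 1: (1/2,1/2), (3/2,-1/2)
  (m₁,m₂)=(3/2,-1/2): CG² = 3/4, CG = +√(3/4)
  (m₁,m₂)=(1/2,1/2): CG² = 1/4, CG = −√(1/4)   ← matches the target
Pairs with CG² = 1/4: (1/2,1/2): −√(1/4)

(1/2,1/2): −√(1/4)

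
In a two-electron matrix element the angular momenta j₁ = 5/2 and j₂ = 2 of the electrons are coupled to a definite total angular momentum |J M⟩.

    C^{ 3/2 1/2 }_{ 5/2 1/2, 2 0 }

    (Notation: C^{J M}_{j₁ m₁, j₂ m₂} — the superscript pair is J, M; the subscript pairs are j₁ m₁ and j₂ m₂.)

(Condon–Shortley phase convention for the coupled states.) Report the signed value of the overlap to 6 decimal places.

√[4·3!2!1!/7! · 3!2!2!2!2!1!] = √(32/35)
  +(−1)^1/∏(1,2,1,1,1,0)! = -1/2  (running -1/2)
  +(−1)^2/∏(2,1,0,0,2,1)! = 1/4  (running -1/4)
⟨..|..⟩ = √(32/35)·(-1/4) = -0.239046

-0.239046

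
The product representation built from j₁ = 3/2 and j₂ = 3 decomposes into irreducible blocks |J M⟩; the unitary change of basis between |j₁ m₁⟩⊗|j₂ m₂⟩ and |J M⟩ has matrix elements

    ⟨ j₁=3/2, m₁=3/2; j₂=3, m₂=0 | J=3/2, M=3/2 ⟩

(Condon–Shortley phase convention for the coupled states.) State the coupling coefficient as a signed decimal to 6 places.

+√(1/35) ≈ +0.169031

√[4·3!0!3!/7! · 3!0!3!3!3!0!] = √(1296/35)
  +(−1)^0/∏(0,3,0,3,0,0)! = 1/36  (running 1/36)
⟨..|..⟩ = √(1296/35)·(1/36) = +0.169031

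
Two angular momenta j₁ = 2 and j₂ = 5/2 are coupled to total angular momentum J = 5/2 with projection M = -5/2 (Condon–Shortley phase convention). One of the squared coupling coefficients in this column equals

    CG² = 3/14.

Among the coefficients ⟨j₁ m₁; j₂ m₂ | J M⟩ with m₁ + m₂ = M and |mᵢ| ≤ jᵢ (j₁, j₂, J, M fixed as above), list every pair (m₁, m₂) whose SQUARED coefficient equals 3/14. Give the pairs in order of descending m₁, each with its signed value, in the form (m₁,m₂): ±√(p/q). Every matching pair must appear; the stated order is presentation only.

(-2,-1/2): +√(3/14)

Admissible pairs with m₁+m₂ = M = -5/2: (-2,-1/2), (-1,-3/2), (0,-5/2)
  (m₁,m₂)=(0,-5/2): CG² = 5/14, CG = +√(5/14)
  (m₁,m₂)=(-1,-3/2): CG² = 3/7, CG = −√(3/7)
  (m₁,m₂)=(-2,-1/2): CG² = 3/14, CG = +√(3/14)   ← matches the target
Pairs with CG² = 3/14: (-2,-1/2): +√(3/14)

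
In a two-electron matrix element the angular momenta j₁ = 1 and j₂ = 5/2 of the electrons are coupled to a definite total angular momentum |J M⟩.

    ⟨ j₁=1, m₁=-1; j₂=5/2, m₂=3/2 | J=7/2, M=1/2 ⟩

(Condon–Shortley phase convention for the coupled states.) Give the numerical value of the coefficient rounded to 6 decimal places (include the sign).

triangle: 0!×2!×5!/8! = 240/40320
(j±m)!: 0!×2!×4!×1!×4!×3! = 6912
prefactor² = (2J+1)×Δ×N² = 2304/7
  k=0: +1/(0!×0!×2!×4!×0!×1!) = 1/48
Σ = 1/48  ⇒  CG² = 2304/7×(1/48)² = 1/7
CG = +√(1/7) = +0.377964

+√(1/7) = +0.377964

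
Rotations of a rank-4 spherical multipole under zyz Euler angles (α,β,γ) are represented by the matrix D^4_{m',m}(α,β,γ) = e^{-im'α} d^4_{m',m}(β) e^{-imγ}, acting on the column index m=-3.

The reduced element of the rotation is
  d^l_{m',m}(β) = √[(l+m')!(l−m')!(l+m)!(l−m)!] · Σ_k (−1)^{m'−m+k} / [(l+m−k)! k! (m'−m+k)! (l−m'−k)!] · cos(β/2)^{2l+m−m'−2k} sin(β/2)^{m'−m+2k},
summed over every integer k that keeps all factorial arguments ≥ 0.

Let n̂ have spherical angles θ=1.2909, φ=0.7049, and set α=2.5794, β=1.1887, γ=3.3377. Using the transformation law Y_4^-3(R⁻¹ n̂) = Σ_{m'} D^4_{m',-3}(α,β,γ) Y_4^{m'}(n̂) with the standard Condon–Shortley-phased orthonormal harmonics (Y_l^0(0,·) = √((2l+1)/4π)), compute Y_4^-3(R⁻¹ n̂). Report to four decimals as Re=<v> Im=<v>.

Re=0.1945 Im=0.0293

Need the full column D^4_{m',-3} for m'=−4..4 at α=2.5794, β=1.1887, γ=3.3377.
cos(β/2)=0.828513, sin(β/2)=0.559970
d^4_{-4,-3}: single k=1 term ⇒ +0.424428;  D = +0.038000+0.422723i
d^4_{-3,-3}: k∈[0..1] ⇒ +0.222021 -0.709942 = -0.487922;  D = -0.222077+0.434453i
d^4_{-2,-3}: k∈[0..1] ⇒ -0.561465 +0.769442 = +0.207977;  D = -0.178803+0.106225i
d^4_{-1,-3}: k∈[0..1] ⇒ +0.804999 -0.612880 = +0.192118;  D = +0.192053+0.005019i
d^4_{0,-3}: k∈[0..1] ⇒ -0.811063 +0.370499 = -0.440565;  D = +0.366494+0.244498i
d^4_{1,-3}: k∈[0..1] ⇒ +0.612880 -0.167980 = +0.444900;  D = +0.181527+0.406182i
d^4_{2,-3}: k∈[0..1] ⇒ -0.351486 +0.053520 = -0.297966;  D = -0.042143+0.294970i
d^4_{3,-3}: k∈[0..1] ⇒ +0.148145 -0.009668 = +0.138477;  D = -0.089643+0.105546i
d^4_{4,-3}: single k=0 term ⇒ -0.040458;  D = -0.038596+0.012130i
Y_4^{m'}(θ=1.2909,φ=0.7049) and Σ D·Y over m':
  (+0.0380+0.4227i)·(-0.3582-0.1195i)  (-0.2221+0.4345i)·(-0.1588-0.2627i)  (-0.1788+0.1062i)·(-0.0231+0.1421i)  (+0.1921+0.0050i)·(-0.2359+0.2007i)  (+0.3665+0.2445i)·(+0.0967+0.0000i)  (+0.1815+0.4062i)·(+0.2359+0.2007i)  (-0.0421+0.2950i)·(-0.0231-0.1421i)  (-0.0896+0.1055i)·(+0.1588-0.2627i)  (-0.0386+0.0121i)·(-0.3582+0.1195i)
Y_4^-3(R⁻¹ n̂) = +0.194503+0.029321i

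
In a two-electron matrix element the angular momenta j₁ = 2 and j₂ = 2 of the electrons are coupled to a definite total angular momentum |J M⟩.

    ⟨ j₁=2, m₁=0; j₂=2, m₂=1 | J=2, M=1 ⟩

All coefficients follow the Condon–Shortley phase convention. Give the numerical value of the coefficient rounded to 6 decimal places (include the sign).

-0.267261  (= −√(1/14))

√[5·2!2!2!/7! · 2!2!3!1!3!1!] = √(8/7)
  +(−1)^1/∏(1,1,1,2,1,0)! = -1/2  (running -1/2)
  +(−1)^2/∏(2,0,0,1,2,1)! = 1/4  (running -1/4)
⟨..|..⟩ = √(8/7)·(-1/4) = -0.267261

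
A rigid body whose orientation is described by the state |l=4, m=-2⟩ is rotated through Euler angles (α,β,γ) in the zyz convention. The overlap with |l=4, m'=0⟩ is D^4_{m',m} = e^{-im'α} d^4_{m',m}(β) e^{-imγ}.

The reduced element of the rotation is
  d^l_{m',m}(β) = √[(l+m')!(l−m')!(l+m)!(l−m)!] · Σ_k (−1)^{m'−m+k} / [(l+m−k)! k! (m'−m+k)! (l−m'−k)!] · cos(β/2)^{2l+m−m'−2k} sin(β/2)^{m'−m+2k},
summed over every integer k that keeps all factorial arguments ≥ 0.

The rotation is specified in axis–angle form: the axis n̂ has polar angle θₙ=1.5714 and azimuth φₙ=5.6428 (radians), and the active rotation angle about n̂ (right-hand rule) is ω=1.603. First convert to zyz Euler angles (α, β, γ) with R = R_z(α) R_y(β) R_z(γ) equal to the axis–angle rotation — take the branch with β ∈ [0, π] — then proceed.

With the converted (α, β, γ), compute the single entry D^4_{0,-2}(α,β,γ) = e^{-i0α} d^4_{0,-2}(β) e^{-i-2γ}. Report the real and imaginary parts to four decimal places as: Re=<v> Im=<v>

Re=0.1126 Im=0.3755

Axis–angle → zyz. n̂ = (sinθₙcosφₙ, sinθₙsinφₙ, cosθₙ) = (+0.801865, -0.597504, -0.000604), ω = 1.6030.
R = I cosω + sinω [n̂]ₓ + (1−cosω) n̂n̂ᵀ gives
  R = [+0.631493, -0.493941, -0.597694; -0.495148, +0.336308, -0.801077; +0.596695, +0.801822, -0.032198]
β = atan2(√(R₁₃²+R₂₃²), R₃₃) = 1.603000; α = atan2(R₂₃, R₁₃) mod 2π = 4.071380; γ = atan2(R₃₂, −R₃₁) mod 2π = 2.210558
Split into d^4_{0,-2}(β=1.6030) × two z-phases.
Half-angle: c=0.695630, s=0.718400. N=√(24·24·2·720)=910.735966
k∈{0,1,2} keeps every argument non-negative
  k=0: (−1)^2·910.7360/(96)·0.6956^6·0.7184^2 = +0.554784
  k=1: (−1)^3·910.7360/(36)·0.6956^4·0.7184^4 = -1.577862
  k=2: (−1)^4·910.7360/(96)·0.6956^2·0.7184^6 = +0.631069
d^4_{0,-2}(1.6030) = +0.554784 -1.577862 +0.631069 = -0.392009
D = (+1.000000+0.000000i)·(-0.392009)·(-0.287171-0.957879i) = +0.112574+0.375498i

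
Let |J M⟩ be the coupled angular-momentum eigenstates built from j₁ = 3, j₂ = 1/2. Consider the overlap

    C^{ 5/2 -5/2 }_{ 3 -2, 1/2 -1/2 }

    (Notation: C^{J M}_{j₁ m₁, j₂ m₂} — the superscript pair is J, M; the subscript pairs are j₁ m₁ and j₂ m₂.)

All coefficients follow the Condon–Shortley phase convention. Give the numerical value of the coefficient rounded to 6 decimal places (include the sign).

+√(1/7) ≈ +0.377964

triangle: 1!·5!·0!/7! = 120/5040
(j±m)!: 1!·5!·0!·1!·0!·5! = 14400
prefactor² = (2J+1)·Δ·N² = 14400/7
  k=0: +1/(0!·1!·5!·0!·0!·0!) = 1/120
Σ = 1/120  ⇒  CG² = 14400/7·(1/120)² = 1/7
CG = +√(1/7) = +0.377964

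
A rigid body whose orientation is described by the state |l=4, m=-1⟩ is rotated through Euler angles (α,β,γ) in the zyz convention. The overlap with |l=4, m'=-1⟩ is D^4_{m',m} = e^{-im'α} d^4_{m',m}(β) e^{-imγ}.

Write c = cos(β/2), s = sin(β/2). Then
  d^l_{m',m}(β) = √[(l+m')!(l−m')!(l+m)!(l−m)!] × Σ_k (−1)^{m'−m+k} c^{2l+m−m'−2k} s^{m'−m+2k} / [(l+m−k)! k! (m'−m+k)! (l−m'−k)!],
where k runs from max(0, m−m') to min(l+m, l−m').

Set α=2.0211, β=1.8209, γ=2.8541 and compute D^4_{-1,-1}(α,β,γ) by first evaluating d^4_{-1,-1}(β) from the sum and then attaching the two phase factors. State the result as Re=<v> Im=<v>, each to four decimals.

Re=0.0423 Im=-0.2575

D^4_{-1,-1}(2.0211,1.8209,2.8541) = e^{-i·-1·2.0211}·d^4_{-1,-1}(1.8209)·e^{-i·-1·2.8541}. Compute d first:
c=cos(1.820900/2)=0.613390, s=sin(1.820900/2)=0.789780; N=√[6·120·6·120]=720.000000
k∈{0,1,2,3} keeps every argument non-negative
  k=0: (−1)^0·720.0000/(720)·0.6134^8·0.7898^0 = +0.020040
  k=1: (−1)^1·720.0000/(48)·0.6134^6·0.7898^2 = -0.498339
  k=2: (−1)^2·720.0000/(24)·0.6134^4·0.7898^4 = +1.652317
  k=3: (−1)^3·720.0000/(72)·0.6134^2·0.7898^6 = -0.913083
d^4_{-1,-1}(1.8209) = +0.020040 -0.498339 +1.652317 -0.913083 = +0.260935
D = (-0.435239+0.900315i)·(+0.260935)·(-0.958958+0.283549i) = +0.042296-0.257484i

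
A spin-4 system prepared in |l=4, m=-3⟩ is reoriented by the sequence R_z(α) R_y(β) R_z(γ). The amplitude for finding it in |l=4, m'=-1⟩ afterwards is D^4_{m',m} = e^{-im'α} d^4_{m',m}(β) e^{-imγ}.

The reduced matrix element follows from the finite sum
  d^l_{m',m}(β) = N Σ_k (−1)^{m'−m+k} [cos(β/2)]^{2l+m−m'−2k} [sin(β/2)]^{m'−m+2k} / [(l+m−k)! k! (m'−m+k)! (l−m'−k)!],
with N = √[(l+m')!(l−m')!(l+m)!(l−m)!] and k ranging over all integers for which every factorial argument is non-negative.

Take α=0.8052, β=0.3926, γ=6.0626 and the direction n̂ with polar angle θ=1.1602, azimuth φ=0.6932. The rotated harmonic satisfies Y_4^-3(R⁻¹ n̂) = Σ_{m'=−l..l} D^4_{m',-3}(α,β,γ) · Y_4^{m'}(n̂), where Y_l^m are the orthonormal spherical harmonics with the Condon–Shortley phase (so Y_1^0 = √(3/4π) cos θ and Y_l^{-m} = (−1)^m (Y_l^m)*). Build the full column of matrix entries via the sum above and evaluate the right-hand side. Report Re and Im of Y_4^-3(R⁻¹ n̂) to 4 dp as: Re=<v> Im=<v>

Re=0.2964 Im=-0.0659

Need the full column D^4_{m',-3} for m'=−4..4 at α=0.8052, β=0.3926, γ=6.0626.
cos(β/2)=0.980795, sin(β/2)=0.195042
d^4_{-4,-3}: single k=1 term ⇒ +0.481637;  D = -0.402198+0.264975i
d^4_{-3,-3}: k∈[0..1] ⇒ +0.856300 -0.237040 = +0.619259;  D = -0.112722+0.608914i
d^4_{-2,-3}: k∈[0..1] ⇒ -0.637146 +0.075589 = -0.561557;  D = -0.327267-0.456336i
d^4_{-1,-3}: k∈[0..1] ⇒ +0.268779 -0.017715 = +0.251064;  D = +0.248485+0.035890i
d^4_{0,-3}: k∈[0..1] ⇒ -0.079678 +0.003151 = -0.076527;  D = -0.060373+0.047026i
d^4_{1,-3}: k∈[0..1] ⇒ +0.017715 -0.000420 = +0.017295;  D = +0.001793-0.017202i
d^4_{2,-3}: k∈[0..1] ⇒ -0.002989 +0.000039 = -0.002950;  D = +0.001903+0.002254i
d^4_{3,-3}: k∈[0..1] ⇒ +0.000371 -0.000002 = +0.000369;  D = -0.000368-0.000024i
d^4_{4,-3}: single k=0 term ⇒ -0.000030;  D = +0.000022-0.000020i
Y_4^{m'}(θ=1.1602,φ=0.6932) and Σ D·Y over m':
  (-0.4022+0.2650i)·(-0.2917-0.1127i)  (-0.1127+0.6089i)·(-0.1876-0.3363i)  (-0.3273-0.4563i)·(+0.0059-0.0319i)  (+0.2485+0.0359i)·(-0.2510+0.2085i)  (-0.0604+0.0470i)·(-0.0943+0.0000i)  (+0.0018-0.0172i)·(+0.2510+0.2085i)  (+0.0019+0.0023i)·(+0.0059+0.0319i)  (-0.0004-0.0000i)·(+0.1876-0.3363i)  (+0.0000-0.0000i)·(-0.2917+0.1127i)
Y_4^-3(R⁻¹ n̂) = +0.296384-0.065926i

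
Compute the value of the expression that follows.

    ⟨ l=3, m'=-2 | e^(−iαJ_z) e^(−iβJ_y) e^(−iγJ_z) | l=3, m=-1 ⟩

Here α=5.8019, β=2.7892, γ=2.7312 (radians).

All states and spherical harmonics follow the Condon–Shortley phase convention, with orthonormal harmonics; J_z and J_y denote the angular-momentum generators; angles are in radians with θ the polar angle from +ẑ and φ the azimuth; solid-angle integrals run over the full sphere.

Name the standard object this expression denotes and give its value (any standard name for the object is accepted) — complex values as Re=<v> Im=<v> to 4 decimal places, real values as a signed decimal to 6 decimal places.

This is a Wigner D-matrix element — the rotation-matrix element ⟨l m'| R(α,β,γ) |l m⟩ in the angular-momentum basis.
First d^3_{-2,-1}(β=2.7892), then the phase factors e^{-i(-2)α} and e^{-i(-1)γ}:
With c≡cos(β/2)=0.175286 and s≡sin(β/2)=0.984518, N=[1·120·2·24]^{1/2}=75.894664
k∈{1,2} keeps every argument non-negative
  k=1: (−1)^0·75.8947/(24)·0.1753^5·0.9845^1 = +0.000515
  k=2: (−1)^1·75.8947/(12)·0.1753^3·0.9845^3 = -0.032504
d^3_{-2,-1}(2.7892) = +0.000515 -0.032504 = -0.031989
Attach z-rotation phases: D = e^{-i(-2)(5.8019)}·(-0.031989)·e^{-i(-1)(2.7312)} = +0.006287-0.031365i

Wigner D-matrix element, Re=0.0063 Im=-0.0314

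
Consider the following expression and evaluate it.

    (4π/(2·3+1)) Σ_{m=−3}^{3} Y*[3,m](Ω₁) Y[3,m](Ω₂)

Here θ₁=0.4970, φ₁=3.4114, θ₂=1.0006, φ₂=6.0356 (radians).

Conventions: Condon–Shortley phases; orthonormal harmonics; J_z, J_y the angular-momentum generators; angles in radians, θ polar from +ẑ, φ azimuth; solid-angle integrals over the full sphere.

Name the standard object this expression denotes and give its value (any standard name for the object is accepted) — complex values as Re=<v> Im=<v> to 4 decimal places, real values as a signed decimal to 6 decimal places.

Legendre polynomial (addition theorem), -0.183535

This sum is the spherical-harmonic addition theorem: it equals the Legendre polynomial P_l(cos γ) of the angle γ between the two directions.
Term-by-term m-sum for l=3 (normalisation 4π/7 = 1.795196):
  m=-3: Y*=-0.03120 - 0.03274j  Y=0.18333 + 0.16832j  product -0.00021 - 0.01125j
  m=-2: Y*=0.17520 + 0.10493j  Y=0.34397 + 0.18576j  product 0.04077 + 0.06864j
  m=-1: Y*=-0.42525 - 0.11760j  Y=0.12051 + 0.03046j  product -0.04767 - 0.02713j
  m=+0: Y*=0.28320 + 0.00000j  Y=-0.31084 + 0.00000j  product -0.08803 + 0.00000j
  m=+1: Y*=0.42525 - 0.11760j  Y=-0.12051 + 0.03046j  product -0.04767 + 0.02713j
  m=+2: Y*=0.17520 - 0.10493j  Y=0.34397 - 0.18576j  product 0.04077 - 0.06864j
  m=+3: Y*=0.03120 - 0.03274j  Y=-0.18333 + 0.16832j  product -0.00021 + 0.01125j
Σ over m = -0.10224 + 0.00000j; ×(4π/7) → -0.18354 + 0.00000j. Real part: -0.183535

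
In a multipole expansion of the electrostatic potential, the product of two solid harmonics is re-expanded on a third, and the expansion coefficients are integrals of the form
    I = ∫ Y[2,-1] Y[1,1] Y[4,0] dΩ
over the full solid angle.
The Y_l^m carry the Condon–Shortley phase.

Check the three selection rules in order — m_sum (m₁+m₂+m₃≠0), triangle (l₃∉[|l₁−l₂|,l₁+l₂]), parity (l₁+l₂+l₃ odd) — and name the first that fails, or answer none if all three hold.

triangle

Σmᵢ = 0  ✓
l₃∈[|l₁−l₂|,l₁+l₂]=[1,3] required, l₃=4 fails  ✗
Σlᵢ = 7 ⇒ odd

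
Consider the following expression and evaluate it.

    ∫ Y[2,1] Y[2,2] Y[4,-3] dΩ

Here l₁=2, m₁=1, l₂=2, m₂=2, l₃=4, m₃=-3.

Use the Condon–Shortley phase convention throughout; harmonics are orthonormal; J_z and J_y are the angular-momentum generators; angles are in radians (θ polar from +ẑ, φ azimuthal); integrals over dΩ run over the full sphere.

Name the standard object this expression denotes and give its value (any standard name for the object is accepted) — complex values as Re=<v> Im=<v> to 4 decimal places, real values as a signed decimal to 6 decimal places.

This is a Gaunt coefficient — the integral of a triple product of spherical harmonics over the sphere.
m-sum 0 ✓  L=8 even ✓  0≤4≤4 ✓
Π(2lᵢ+1) = 5×5×9 = 225
triangle coeff Δ(2,2,4) = 1/630
Σ_t [0,0]: t=0:+1/16 = 1/16
(3j)²=2/35 [(2 2 4; 0 0 0)], sign=+1
Σ_t [0,0]: t=0:+1/144 = 1/144
(3j)²=1/18 [(2 2 4; 1 2 -3)], sign=-1
⇒ 4πI² = 5/7
I = (-1)√(5/7/(4π)) = -0.23841361

Gaunt coefficient, -0.238414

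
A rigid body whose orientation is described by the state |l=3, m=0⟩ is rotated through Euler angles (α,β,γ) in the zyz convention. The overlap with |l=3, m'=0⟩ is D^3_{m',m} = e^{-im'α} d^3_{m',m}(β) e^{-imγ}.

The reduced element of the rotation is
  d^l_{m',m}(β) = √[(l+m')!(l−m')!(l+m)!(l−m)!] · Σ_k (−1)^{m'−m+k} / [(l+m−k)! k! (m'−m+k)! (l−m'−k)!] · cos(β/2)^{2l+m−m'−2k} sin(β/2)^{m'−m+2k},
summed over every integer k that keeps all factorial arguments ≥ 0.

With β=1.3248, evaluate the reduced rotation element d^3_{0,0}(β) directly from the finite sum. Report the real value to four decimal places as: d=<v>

d^3_{0,0}(β=1.3248) via the finite sum:
With c≡cos(β/2)=0.788518 and s≡sin(β/2)=0.615011, N=[6·6·6·6]^{1/2}=36.000000
The bounds max(0,m−m')=0 and min(l+m,l−m')=3 give 4 terms
  k=0: (−1)^0·36.0000/(36)·0.7885^6·0.6150^0 = +0.240365
  k=1: (−1)^1·36.0000/(4)·0.7885^4·0.6150^2 = -1.316000
  k=2: (−1)^2·36.0000/(4)·0.7885^2·0.6150^4 = +0.800568
  k=3: (−1)^3·36.0000/(36)·0.7885^0·0.6150^6 = -0.054112
d^3_{0,0}(1.3248) = +0.240365 -1.316000 +0.800568 -0.054112 = -0.329180

d=-0.3292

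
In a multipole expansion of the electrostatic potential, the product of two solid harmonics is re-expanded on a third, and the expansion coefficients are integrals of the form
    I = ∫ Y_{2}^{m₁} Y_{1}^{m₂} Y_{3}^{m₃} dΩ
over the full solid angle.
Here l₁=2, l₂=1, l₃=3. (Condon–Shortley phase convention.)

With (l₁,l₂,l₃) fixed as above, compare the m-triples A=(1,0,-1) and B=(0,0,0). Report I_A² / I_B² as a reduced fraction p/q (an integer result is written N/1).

l's match ⇒ only the (l;m) 3-j factors differ between A and B.
A: triangle coeff Δ(2,1,3) = 1/105; Σ_t [0,0]: t=0:+1/6 = 1/6; (3j)²=8/105 [(2 1 3; 1 0 -1)], sign=+1
B: triangle coeff Δ(2,1,3) = 1/105; Σ_t [0,0]: t=0:+1/4 = 1/4; (3j)²=3/35 [(2 1 3; 0 0 0)], sign=-1
I_A²/I_B² = (8/105)/(3/35) = 8/9

8/9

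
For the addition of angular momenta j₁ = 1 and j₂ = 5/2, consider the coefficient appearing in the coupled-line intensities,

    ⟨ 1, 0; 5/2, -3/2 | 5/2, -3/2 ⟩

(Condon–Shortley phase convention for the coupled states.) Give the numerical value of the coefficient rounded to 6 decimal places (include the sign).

+√(9/35) ≈ +0.507093

j₁+j₂−J=1  J+j₁−j₂=1  J−j₁+j₂=4  j₁+j₂+J+1=7
(j₁±m₁, j₂±m₂, J±M) = (1,1,1,4,1,4)
P² = 576/35
sum k=0..1:
  [0] +1/6 = 1/6
  [1] −1/24 = -1/24
S = 1/8
C² = P²·S² = 9/35 ; C = +0.507093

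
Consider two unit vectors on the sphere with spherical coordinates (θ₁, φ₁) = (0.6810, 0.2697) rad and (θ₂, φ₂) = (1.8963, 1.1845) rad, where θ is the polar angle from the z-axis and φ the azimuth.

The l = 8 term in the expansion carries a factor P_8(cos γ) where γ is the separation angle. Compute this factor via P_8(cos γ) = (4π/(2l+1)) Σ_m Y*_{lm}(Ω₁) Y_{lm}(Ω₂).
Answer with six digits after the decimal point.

0.151756

Summing Y*_{l m}(θ₁,φ₁)·Y_{l m}(θ₂,φ₂) over m ∈ [−8, 8]; prefactor 4π/(2·8+1) = 0.739198:
  m=-8: (-0.007044+0.010593i) × (-0.334345+0.017141i) = +0.002173-0.003662i  (running Σ = +0.002173-0.003662i)
  m=-7: (-0.019581+0.059665i) × (+0.191497+0.409398i) = -0.028176+0.003409i  (running Σ = -0.026003-0.000253i)
  m=-6: (-0.008946+0.188578i) × (+0.098800-0.106698i) = +0.019237+0.019586i  (running Σ = -0.006766+0.019333i)
  m=-5: (+0.083410+0.369019i) × (+0.272376+0.102736i) = -0.015193+0.109081i  (running Σ = -0.021958+0.128414i)
  m=-4: (+0.225702+0.421121i) × (-0.006836-0.266851i) = +0.110834-0.063107i  (running Σ = +0.088875+0.065307i)
  m=-3: (+0.177208+0.185814i) × (+0.163073-0.071247i) = +0.042137+0.017676i  (running Σ = +0.131012+0.082983i)
  m=-2: (-0.190076-0.113782i) × (-0.214025-0.208613i) = +0.016945+0.064005i  (running Σ = +0.147956+0.146987i)
  m=-1: (-0.366289-0.101255i) × (+0.046934-0.115392i) = -0.028875+0.037515i  (running Σ = +0.119081+0.184502i)
  m=0: (+0.107890-0.000000i) × (-0.304604+0.000000i) = -0.032864+0.000000i  (running Σ = +0.086217+0.184502i)
  m=1: (+0.366289-0.101255i) × (-0.046934-0.115392i) = -0.028875-0.037515i  (running Σ = +0.057342+0.146987i)
  m=2: (-0.190076+0.113782i) × (-0.214025+0.208613i) = +0.016945-0.064005i  (running Σ = +0.074286+0.082983i)
  m=3: (-0.177208+0.185814i) × (-0.163073-0.071247i) = +0.042137-0.017676i  (running Σ = +0.116423+0.065307i)
  m=4: (+0.225702-0.421121i) × (-0.006836+0.266851i) = +0.110834+0.063107i  (running Σ = +0.227256+0.128414i)
  m=5: (-0.083410+0.369019i) × (-0.272376+0.102736i) = -0.015193-0.109081i  (running Σ = +0.212064+0.019333i)
  m=6: (-0.008946-0.188578i) × (+0.098800+0.106698i) = +0.019237-0.019586i  (running Σ = +0.231301-0.000253i)
  m=7: (+0.019581+0.059665i) × (-0.191497+0.409398i) = -0.028176-0.003409i  (running Σ = +0.203124-0.003662i)
  m=8: (-0.007044-0.010593i) × (-0.334345-0.017141i) = +0.002173+0.003662i  (running Σ = +0.205298+0.000000i)
Accumulated sum +0.205298+0.000000i; after 4π/(2l+1) scaling, +0.151756+0.000000i ⇒ P_8 = 0.151756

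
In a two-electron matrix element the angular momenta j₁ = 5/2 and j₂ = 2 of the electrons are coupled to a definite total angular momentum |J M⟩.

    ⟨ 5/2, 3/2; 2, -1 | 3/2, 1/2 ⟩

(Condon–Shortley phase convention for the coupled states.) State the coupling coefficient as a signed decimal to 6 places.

−√(2/105) = -0.138013

j₁+j₂−J=3  J+j₁−j₂=2  J−j₁+j₂=1  j₁+j₂+J+1=7
(j₁±m₁, j₂±m₂, J±M) = (4,1,1,3,2,1)
P² = 96/35
sum k=0..1:
  [0] +1/6 = 1/6
  [1] −1/4 = -1/4
S = -1/12
C² = P²·S² = 2/105 ; C = -0.138013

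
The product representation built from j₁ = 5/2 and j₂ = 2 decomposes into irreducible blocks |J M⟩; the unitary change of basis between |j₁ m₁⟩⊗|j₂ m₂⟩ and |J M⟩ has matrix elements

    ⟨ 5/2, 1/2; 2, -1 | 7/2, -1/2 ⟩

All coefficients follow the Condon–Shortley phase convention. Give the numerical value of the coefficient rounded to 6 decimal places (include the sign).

+0.557773

j₁+j₂−J=1  J+j₁−j₂=4  J−j₁+j₂=3  j₁+j₂+J+1=9
(j₁±m₁, j₂±m₂, J±M) = (3,2,1,3,3,4)
P² = 1152/35
sum k=0..1:
  [0] +1/8 = 1/8
  [1] −1/36 = -1/36
S = 7/72
C² = P²·S² = 14/45 ; C = +0.557773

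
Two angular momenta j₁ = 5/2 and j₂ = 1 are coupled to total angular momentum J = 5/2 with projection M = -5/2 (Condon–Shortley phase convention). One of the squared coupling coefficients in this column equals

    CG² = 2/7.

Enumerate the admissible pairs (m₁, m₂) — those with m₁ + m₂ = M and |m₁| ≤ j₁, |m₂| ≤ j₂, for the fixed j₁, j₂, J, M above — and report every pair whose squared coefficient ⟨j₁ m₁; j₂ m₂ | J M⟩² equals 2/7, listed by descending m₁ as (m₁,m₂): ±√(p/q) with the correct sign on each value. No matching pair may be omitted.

Admissible pairs with m₁+m₂ = M = -5/2: (-5/2,0), (-3/2,-1)
  (m₁,m₂)=(-3/2,-1): CG² = 2/7, CG = +√(2/7)   ← matches the target
  (m₁,m₂)=(-5/2,0): CG² = 5/7, CG = −√(5/7)
Pairs with CG² = 2/7: (-3/2,-1): +√(2/7)

(-3/2,-1): +√(2/7)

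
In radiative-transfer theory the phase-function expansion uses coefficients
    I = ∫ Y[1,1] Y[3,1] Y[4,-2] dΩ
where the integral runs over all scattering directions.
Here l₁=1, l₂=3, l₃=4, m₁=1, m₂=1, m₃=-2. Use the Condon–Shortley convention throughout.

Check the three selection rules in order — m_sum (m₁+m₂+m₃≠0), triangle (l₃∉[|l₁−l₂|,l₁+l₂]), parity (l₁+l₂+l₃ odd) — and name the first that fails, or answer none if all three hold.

Σmᵢ = 0  ✓
l₃∈[|l₁−l₂|,l₁+l₂]=[2,4], have l₃=4  ✓
Σlᵢ = 8 ⇒ even  ✓

none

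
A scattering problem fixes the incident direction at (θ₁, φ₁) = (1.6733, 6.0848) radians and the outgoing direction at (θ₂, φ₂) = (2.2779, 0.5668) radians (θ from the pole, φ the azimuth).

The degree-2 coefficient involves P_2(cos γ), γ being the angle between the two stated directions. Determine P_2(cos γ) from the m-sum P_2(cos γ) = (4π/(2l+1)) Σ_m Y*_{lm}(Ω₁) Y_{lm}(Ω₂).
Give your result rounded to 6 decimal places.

0.061680

Expand P_2 via completeness: Σ_{m} conj(Y_{2,m}) at Ω₁ times Y_{2,m} at Ω₂ —
  term(m=-2) = +0.003449-0.085266i   from Y*(Ω₁)=+0.352536-0.147710i, Y(Ω₂)=+0.094527-0.202258i
  term(m=-1) = +0.021640-0.020782i   from Y*(Ω₁)=-0.077093+0.015498i, Y(Ω₂)=-0.321883+0.204867i
  term(m=+0) = -0.025636-0.000000i   from Y*(Ω₁)=-0.305485-0.000000i, Y(Ω₂)=+0.083918+0.000000i
  term(m=+1) = +0.021640+0.020782i   from Y*(Ω₁)=+0.077093+0.015498i, Y(Ω₂)=+0.321883+0.204867i
  term(m=+2) = +0.003449+0.085266i   from Y*(Ω₁)=+0.352536+0.147710i, Y(Ω₂)=+0.094527+0.202258i
Σ over m = +0.024542+0.000000i; ×(4π/5) → +0.061680+0.000000i. Real part: 0.061680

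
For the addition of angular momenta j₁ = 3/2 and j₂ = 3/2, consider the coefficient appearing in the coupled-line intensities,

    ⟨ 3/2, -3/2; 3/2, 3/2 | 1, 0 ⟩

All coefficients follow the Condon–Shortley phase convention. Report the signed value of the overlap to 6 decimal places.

+√(9/20) = +0.670820

j₁+j₂−J=2  J+j₁−j₂=1  J−j₁+j₂=1  j₁+j₂+J+1=5
(j₁±m₁, j₂±m₂, J±M) = (0,3,3,0,1,1)
P² = 9/5
sum k=2..2:
  [2] +1/2 = 1/2
S = 1/2
C² = P²·S² = 9/20 ; C = +0.670820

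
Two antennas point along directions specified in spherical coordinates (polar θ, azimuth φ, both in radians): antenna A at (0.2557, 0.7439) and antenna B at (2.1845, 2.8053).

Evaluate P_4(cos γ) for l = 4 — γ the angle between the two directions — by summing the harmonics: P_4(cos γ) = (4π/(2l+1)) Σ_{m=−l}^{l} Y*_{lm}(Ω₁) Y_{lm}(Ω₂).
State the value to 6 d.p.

Summing Y*_{l m}(θ₁,φ₁)·Y_{l m}(θ₂,φ₂) over m ∈ [−4, 4]; prefactor 4π/(2·4+1) = 1.396263:
  term(m=-4) = (-0.000137, -0.000331)   from Y*(Ω₁)=(-0.001786, 0.000299), Y(Ω₂)=(0.044222, 0.192660)
  term(m=-3) = (-0.007679, -0.000763)   from Y*(Ω₁)=(-0.012027, 0.015467), Y(Ω₂)=(0.209849, 0.333291)
  term(m=-2) = (-0.019520, 0.029180)   from Y*(Ω₁)=(0.009850, 0.118405), Y(Ω₂)=(0.231130, 0.184088)
  term(m=-1) = (-0.029275, -0.054806)   from Y*(Ω₁)=(0.302588, 0.278462), Y(Ω₂)=(-0.142635, -0.049861)
  term(m=+0) = (-0.193719, 0.000000)   from Y*(Ω₁)=(0.590752, -0.000000), Y(Ω₂)=(-0.327920, 0.000000)
  term(m=+1) = (-0.029275, 0.054806)   from Y*(Ω₁)=(-0.302588, 0.278462), Y(Ω₂)=(0.142635, -0.049861)
  term(m=+2) = (-0.019520, -0.029180)   from Y*(Ω₁)=(0.009850, -0.118405), Y(Ω₂)=(0.231130, -0.184088)
  term(m=+3) = (-0.007679, 0.000763)   from Y*(Ω₁)=(0.012027, 0.015467), Y(Ω₂)=(-0.209849, 0.333291)
  term(m=+4) = (-0.000137, 0.000331)   from Y*(Ω₁)=(-0.001786, -0.000299), Y(Ω₂)=(0.044222, -0.192660)
Σ over m = (-0.306942, 0.000000); ×(4π/9) → (-0.428571, 0.000000). Real part: -0.428571

-0.428571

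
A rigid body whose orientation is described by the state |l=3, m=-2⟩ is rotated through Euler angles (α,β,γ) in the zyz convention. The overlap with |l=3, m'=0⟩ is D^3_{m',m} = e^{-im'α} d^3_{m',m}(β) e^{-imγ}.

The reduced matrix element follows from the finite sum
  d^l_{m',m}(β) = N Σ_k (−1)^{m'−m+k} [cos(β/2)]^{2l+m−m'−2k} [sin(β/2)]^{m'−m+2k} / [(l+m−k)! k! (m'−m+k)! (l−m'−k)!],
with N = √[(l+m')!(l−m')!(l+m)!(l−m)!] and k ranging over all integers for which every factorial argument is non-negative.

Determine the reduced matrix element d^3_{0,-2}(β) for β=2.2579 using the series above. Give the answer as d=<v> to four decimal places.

d^3_{0,-2}(β=2.2579) via the finite sum:
With c≡cos(β/2)=0.427609 and s≡sin(β/2)=0.903964, N=[6·6·1·120]^{1/2}=65.726707
Admissible k: 0..1 (factorial args all ≥0)
  k=0: (−1)^2·65.7267/(12)·0.4276^4·0.9040^2 = +0.149641
  k=1: (−1)^3·65.7267/(12)·0.4276^2·0.9040^4 = -0.668742
d^3_{0,-2}(2.2579) = +0.149641 -0.668742 = -0.519101

d=-0.5191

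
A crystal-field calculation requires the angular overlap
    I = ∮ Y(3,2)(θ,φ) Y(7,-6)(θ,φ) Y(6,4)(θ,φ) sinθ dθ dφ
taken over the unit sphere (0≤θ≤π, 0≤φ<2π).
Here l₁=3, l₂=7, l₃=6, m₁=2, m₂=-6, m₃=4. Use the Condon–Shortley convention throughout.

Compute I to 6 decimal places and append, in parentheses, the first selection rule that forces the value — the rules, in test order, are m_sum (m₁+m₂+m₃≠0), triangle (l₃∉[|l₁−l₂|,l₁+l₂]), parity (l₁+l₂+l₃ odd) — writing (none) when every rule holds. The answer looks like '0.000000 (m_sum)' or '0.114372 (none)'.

Checks pass: Σm=0; 16 even; l₃=6∈[4,10].
(2·3+1)(2·7+1)(2·6+1) = 1365
Δ: 4! 2! 10! / 17! → 1/2042040
sum: t=1:−1/207360 t=2:+1/57600 t=3:−1/207360 = 1/129600
3j²(3 7 6; 0 0 0) = Δ·Π!·Σ² = 168/12155  (sign +1)
sum: t=0:+1/8709120 t=1:−1/43545600 = 1/10886400
3j²(3 7 6; 2 -6 4) = Δ·Π!·Σ² = 8/357  (sign +1)
combine: 4πI² = 1365·168/12155·8/357 = 1344/3179
take √, sign +1: I = 0.18342116
No selection rule forces the value: the integral is nonzero (none).

0.183421 (none)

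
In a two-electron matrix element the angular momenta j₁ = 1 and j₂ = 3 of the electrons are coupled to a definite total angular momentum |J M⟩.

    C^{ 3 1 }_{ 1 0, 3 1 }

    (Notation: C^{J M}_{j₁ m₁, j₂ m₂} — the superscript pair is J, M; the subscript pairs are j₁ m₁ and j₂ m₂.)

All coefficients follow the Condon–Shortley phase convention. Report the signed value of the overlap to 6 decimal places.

-0.288675  (= −√(1/12))

√[7·1!1!5!/8! · 1!1!4!2!4!2!] = √(48)
  +(−1)^0/∏(0,1,1,4,0,1)! = 1/24  (running 1/24)
  +(−1)^1/∏(1,0,0,3,1,2)! = -1/12  (running -1/24)
⟨..|..⟩ = √(48)·(-1/24) = -0.288675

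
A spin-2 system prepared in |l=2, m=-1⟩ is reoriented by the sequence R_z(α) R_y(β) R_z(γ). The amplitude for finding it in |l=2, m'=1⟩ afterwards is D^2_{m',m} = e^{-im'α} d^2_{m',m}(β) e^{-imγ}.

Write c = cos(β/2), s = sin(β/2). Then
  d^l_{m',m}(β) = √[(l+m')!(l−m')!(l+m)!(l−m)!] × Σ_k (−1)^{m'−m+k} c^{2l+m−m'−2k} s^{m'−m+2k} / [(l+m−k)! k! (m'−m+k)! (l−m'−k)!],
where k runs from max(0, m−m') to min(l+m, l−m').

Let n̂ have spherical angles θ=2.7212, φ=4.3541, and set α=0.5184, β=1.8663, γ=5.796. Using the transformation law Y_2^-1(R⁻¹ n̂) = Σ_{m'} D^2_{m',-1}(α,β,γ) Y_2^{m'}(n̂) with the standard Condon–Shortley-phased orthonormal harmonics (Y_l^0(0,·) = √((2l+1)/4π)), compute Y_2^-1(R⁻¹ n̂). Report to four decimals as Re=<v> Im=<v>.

Need the full column D^2_{m',-1} for m'=−2..2 at α=0.5184, β=1.8663, γ=5.7960.
cos(β/2)=0.595306, sin(β/2)=0.803499
d^2_{-2,-1}: single k=1 term ⇒ +0.339028;  D = +0.289098+0.177094i
d^2_{-1,-1}: k∈[0..1] ⇒ +0.125592 -0.686392 = -0.560801;  D = -0.560528-0.017502i
d^2_{0,-1}: k∈[0..1] ⇒ -0.415223 +0.756436 = +0.341213;  D = +0.301514-0.159735i
d^2_{1,-1}: k∈[0..1] ⇒ +0.686392 -0.416813 = +0.269579;  D = +0.144385-0.227653i
d^2_{2,-1}: single k=0 term ⇒ -0.617627;  D = -0.028901+0.616951i
Y_2^{m'}(θ=2.7212,φ=4.3541) and Σ D·Y over m':
  (+0.2891+0.1771i)·(-0.0485-0.0423i)  (-0.5605-0.0175i)·(+0.1009-0.2696i)  (+0.3015-0.1597i)·(+0.4732+0.0000i)  (+0.1444-0.2277i)·(-0.1009-0.2696i)  (-0.0289+0.6170i)·(-0.0485+0.0423i)
Y_2^-1(R⁻¹ n̂) = -0.025774+0.005842i

Re=-0.0258 Im=0.0058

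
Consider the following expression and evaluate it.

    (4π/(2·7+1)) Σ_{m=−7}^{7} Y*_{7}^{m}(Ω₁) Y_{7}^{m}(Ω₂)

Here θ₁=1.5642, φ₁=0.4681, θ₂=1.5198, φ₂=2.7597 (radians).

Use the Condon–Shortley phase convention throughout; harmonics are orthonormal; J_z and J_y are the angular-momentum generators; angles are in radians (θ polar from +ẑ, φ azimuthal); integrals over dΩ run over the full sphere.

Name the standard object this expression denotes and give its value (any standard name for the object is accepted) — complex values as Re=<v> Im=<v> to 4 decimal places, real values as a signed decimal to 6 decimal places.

Legendre polynomial (addition theorem), -0.257292

This sum is the spherical-harmonic addition theorem: it equals the Legendre polynomial P_l(cos γ) of the angle γ between the two directions.
Summing Y*_{l m}(θ₁,φ₁)·Y_{l m}(θ₂,φ₂) over m ∈ [−7, 7]; prefactor 4π/(2·7+1) = 0.837758:
  m=-7: (-0.495407, -0.067343) × (0.442149, -0.223676) = (-0.234107, 0.081035)  (running Σ = (-0.234107, 0.081035))
  m=-6: (-0.011662, 0.004034) × (-0.062437, 0.071109) = (0.000441, -0.001081)  (running Σ = (-0.233666, 0.079954))
  m=-5: (0.255182, -0.263320) × (-0.117023, 0.332228) = (0.057620, 0.115593)  (running Σ = (-0.176046, 0.195547))
  m=-4: (0.004313, -0.013863) × (-0.004770, -0.110281) = (-0.001549, -0.000409)  (running Σ = (-0.177595, 0.195138))
  m=-3: (0.054949, 0.326975) × (-0.128601, -0.284060) = (0.085814, -0.057658)  (running Σ = (-0.091781, 0.137479))
  m=-2: (0.009174, 0.012462) × (0.084539, 0.080961) = (-0.000233, 0.001796)  (running Σ = (-0.092014, 0.139276))
  m=-1: (-0.284674, -0.143925) × (0.275411, 0.110607) = (-0.062483, -0.071126)  (running Σ = (-0.154497, 0.068150))
  m=0: (-0.015759, -0.000000) × (-0.118993, 0.000000) = (0.001875, 0.000000)  (running Σ = (-0.152622, 0.068150))
  m=1: (0.284674, -0.143925) × (-0.275411, 0.110607) = (-0.062483, 0.071126)  (running Σ = (-0.215105, 0.139276))
  m=2: (0.009174, -0.012462) × (0.084539, -0.080961) = (-0.000233, -0.001796)  (running Σ = (-0.215339, 0.137479))
  m=3: (-0.054949, 0.326975) × (0.128601, -0.284060) = (0.085814, 0.057658)  (running Σ = (-0.129525, 0.195138))
  m=4: (0.004313, 0.013863) × (-0.004770, 0.110281) = (-0.001549, 0.000409)  (running Σ = (-0.131074, 0.195547))
  m=5: (-0.255182, -0.263320) × (0.117023, 0.332228) = (0.057620, -0.115593)  (running Σ = (-0.073454, 0.079954))
  m=6: (-0.011662, -0.004034) × (-0.062437, -0.071109) = (0.000441, 0.001081)  (running Σ = (-0.073013, 0.081035))
  m=7: (0.495407, -0.067343) × (-0.442149, -0.223676) = (-0.234107, -0.081035)  (running Σ = (-0.307120, -0.000000))
Total Σ_m = (-0.307120, -0.000000). Multiply by 0.837758: (-0.257292, -0.000000). P_7(cos γ) = -0.257292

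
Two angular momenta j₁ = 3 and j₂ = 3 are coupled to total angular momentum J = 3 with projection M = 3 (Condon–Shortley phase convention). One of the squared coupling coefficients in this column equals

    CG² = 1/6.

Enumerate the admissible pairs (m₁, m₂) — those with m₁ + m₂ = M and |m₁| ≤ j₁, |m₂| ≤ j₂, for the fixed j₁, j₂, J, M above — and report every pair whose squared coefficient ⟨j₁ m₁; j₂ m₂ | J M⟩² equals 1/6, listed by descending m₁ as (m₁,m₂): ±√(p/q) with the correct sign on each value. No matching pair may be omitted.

Admissible pairs with m₁+m₂ = M = 3: (0,3), (1,2), (2,1), (3,0)
  (m₁,m₂)=(3,0): CG² = 1/6, CG = +√(1/6)   ← matches the target
  (m₁,m₂)=(2,1): CG² = 1/3, CG = −√(1/3)
  (m₁,m₂)=(1,2): CG² = 1/3, CG = +√(1/3)
  (m₁,m₂)=(0,3): CG² = 1/6, CG = −√(1/6)   ← matches the target
Pairs with CG² = 1/6: (3,0): +√(1/6); (0,3): −√(1/6)

(3,0): +√(1/6); (0,3): −√(1/6)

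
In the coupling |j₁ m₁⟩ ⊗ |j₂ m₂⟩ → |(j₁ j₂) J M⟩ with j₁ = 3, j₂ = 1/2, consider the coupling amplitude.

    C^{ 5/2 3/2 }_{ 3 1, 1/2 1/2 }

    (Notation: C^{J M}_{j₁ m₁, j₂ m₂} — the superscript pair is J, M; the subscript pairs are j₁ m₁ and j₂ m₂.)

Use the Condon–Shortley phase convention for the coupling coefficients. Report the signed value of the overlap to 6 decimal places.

-0.534522  (= −√(2/7))

triangle: 1!×5!×0!/7! = 120/5040
(j±m)!: 4!×2!×1!×0!×4!×1! = 1152
prefactor² = (2J+1)×Δ×N² = 1152/7
  k=1: −1/(1!×0!×1!×0!×4!×0!) = -1/24
Σ = -1/24  ⇒  CG² = 1152/7×(-1/24)² = 2/7
CG = −√(2/7) = -0.534522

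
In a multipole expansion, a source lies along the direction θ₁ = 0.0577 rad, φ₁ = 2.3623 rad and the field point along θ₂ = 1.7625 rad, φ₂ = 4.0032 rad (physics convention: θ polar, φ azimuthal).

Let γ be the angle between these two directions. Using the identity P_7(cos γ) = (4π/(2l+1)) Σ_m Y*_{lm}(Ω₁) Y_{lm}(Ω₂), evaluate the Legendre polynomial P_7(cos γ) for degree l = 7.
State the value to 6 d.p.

Expand P_7 via completeness: Σ_{m} conj(Y_{7,m}) at Ω₁ times Y_{7,m} at Ω₂ —
  m=-7: (-0.000000-0.000000i) × (-0.425468-0.109517i) = +0.000000+0.000000i  (running Σ = +0.000000+0.000000i)
  m=-6: (-0.000000+0.000000i) × (-0.140856-0.286273i) = +0.000000-0.000000i  (running Σ = +0.000000-0.000000i)
  m=-5: (+0.000002-0.000002i) × (-0.069500+0.162409i) = +0.000000+0.000000i  (running Σ = +0.000000+0.000000i)
  m=-4: (-0.000081-0.000002i) × (-0.313149+0.098530i) = +0.000025-0.000007i  (running Σ = +0.000026-0.000007i)
  m=-3: (+0.001167+0.001211i) × (+0.070419+0.043833i) = +0.000029+0.000136i  (running Σ = +0.000055+0.000130i)
  m=-2: (+0.000301-0.024629i) × (+0.048831+0.317889i) = +0.007844-0.001107i  (running Σ = +0.007899-0.000977i)
  m=-1: (-0.163969+0.161978i) × (+0.029850-0.034785i) = +0.000740+0.010539i  (running Σ = +0.008639+0.009561i)
  m=0: (+1.042208-0.000000i) × (+0.318200+0.000000i) = +0.331631+0.000000i  (running Σ = +0.340269+0.009561i)
  m=1: (+0.163969+0.161978i) × (-0.029850-0.034785i) = +0.000740-0.010539i  (running Σ = +0.341009-0.000977i)
  m=2: (+0.000301+0.024629i) × (+0.048831-0.317889i) = +0.007844+0.001107i  (running Σ = +0.348853+0.000130i)
  m=3: (-0.001167+0.001211i) × (-0.070419+0.043833i) = +0.000029-0.000136i  (running Σ = +0.348882-0.000007i)
  m=4: (-0.000081+0.000002i) × (-0.313149-0.098530i) = +0.000025+0.000007i  (running Σ = +0.348908+0.000000i)
  m=5: (-0.000002-0.000002i) × (+0.069500+0.162409i) = +0.000000-0.000000i  (running Σ = +0.348908-0.000000i)
  m=6: (-0.000000-0.000000i) × (-0.140856+0.286273i) = +0.000000+0.000000i  (running Σ = +0.348908+0.000000i)
  m=7: (+0.000000-0.000000i) × (+0.425468-0.109517i) = +0.000000-0.000000i  (running Σ = +0.348908+0.000000i)
Σ over m = +0.348908+0.000000i; ×(4π/15) → +0.292301+0.000000i. Real part: 0.292301

0.292301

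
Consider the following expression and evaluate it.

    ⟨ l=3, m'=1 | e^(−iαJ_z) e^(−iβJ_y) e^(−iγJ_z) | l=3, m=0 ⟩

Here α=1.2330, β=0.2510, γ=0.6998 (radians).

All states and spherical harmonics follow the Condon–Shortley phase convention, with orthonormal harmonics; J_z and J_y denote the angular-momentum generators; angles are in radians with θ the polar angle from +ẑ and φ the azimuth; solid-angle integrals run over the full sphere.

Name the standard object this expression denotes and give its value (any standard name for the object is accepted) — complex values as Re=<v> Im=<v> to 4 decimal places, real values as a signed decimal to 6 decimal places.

Wigner D-matrix element, Re=-0.1316 Im=0.3746

This is a Wigner D-matrix element — the rotation-matrix element ⟨l m'| R(α,β,γ) |l m⟩ in the angular-momentum basis.
Split into d^3_{1,0}(β=0.2510) × two z-phases.
With c≡cos(β/2)=0.992135 and s≡sin(β/2)=0.125171, N=[24·2·6·6]^{1/2}=41.569219
k: max(0,(0)−(1))=0 … min(3+(0),3−(1))=2
  k=0: (−1)^1·41.5692/(12)·0.9921^5·0.1252^1 = -0.416819
  k=1: (−1)^2·41.5692/(4)·0.9921^3·0.1252^3 = +0.019904
  k=2: (−1)^3·41.5692/(12)·0.9921^1·0.1252^5 = -0.000106
d^3_{1,0}(0.2510) = -0.416819 +0.019904 -0.000106 = -0.397021
Attach z-rotation phases: D = e^{-i(1)(1.2330)}·(-0.397021)·e^{-i(0)(0.6998)} = -0.131576+0.374585i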